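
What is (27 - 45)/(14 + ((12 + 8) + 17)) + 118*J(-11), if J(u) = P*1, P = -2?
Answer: -4018/17 ≈ -236.35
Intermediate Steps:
J(u) = -2 (J(u) = -2*1 = -2)
(27 - 45)/(14 + ((12 + 8) + 17)) + 118*J(-11) = (27 - 45)/(14 + ((12 + 8) + 17)) + 118*(-2) = -18/(14 + (20 + 17)) - 236 = -18/(14 + 37) - 236 = -18/51 - 236 = -18*1/51 - 236 = -6/17 - 236 = -4018/17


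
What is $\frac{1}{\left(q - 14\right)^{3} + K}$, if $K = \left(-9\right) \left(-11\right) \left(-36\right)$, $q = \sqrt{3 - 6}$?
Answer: $- \frac{i}{585 \sqrt{3} + 6182 i} \approx -0.00015753 - 2.5819 \cdot 10^{-5} i$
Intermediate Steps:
$q = i \sqrt{3}$ ($q = \sqrt{-3} = i \sqrt{3} \approx 1.732 i$)
$K = -3564$ ($K = 99 \left(-36\right) = -3564$)
$\frac{1}{\left(q - 14\right)^{3} + K} = \frac{1}{\left(i \sqrt{3} - 14\right)^{3} - 3564} = \frac{1}{\left(-14 + i \sqrt{3}\right)^{3} - 3564} = \frac{1}{-3564 + \left(-14 + i \sqrt{3}\right)^{3}}$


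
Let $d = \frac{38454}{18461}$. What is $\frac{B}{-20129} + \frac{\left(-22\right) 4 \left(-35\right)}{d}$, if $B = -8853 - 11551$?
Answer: $\frac{572658569968}{387020283} \approx 1479.7$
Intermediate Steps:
$d = \frac{38454}{18461}$ ($d = 38454 \cdot \frac{1}{18461} = \frac{38454}{18461} \approx 2.083$)
$B = -20404$
$\frac{B}{-20129} + \frac{\left(-22\right) 4 \left(-35\right)}{d} = - \frac{20404}{-20129} + \frac{\left(-22\right) 4 \left(-35\right)}{\frac{38454}{18461}} = \left(-20404\right) \left(- \frac{1}{20129}\right) + \left(-88\right) \left(-35\right) \frac{18461}{38454} = \frac{20404}{20129} + 3080 \cdot \frac{18461}{38454} = \frac{20404}{20129} + \frac{28429940}{19227} = \frac{572658569968}{387020283}$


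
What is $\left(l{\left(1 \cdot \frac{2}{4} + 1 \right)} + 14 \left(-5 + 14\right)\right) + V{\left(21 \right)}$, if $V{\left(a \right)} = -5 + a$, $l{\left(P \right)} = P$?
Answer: $\frac{287}{2} \approx 143.5$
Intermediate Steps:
$\left(l{\left(1 \cdot \frac{2}{4} + 1 \right)} + 14 \left(-5 + 14\right)\right) + V{\left(21 \right)} = \left(\left(1 \cdot \frac{2}{4} + 1\right) + 14 \left(-5 + 14\right)\right) + \left(-5 + 21\right) = \left(\left(1 \cdot 2 \cdot \frac{1}{4} + 1\right) + 14 \cdot 9\right) + 16 = \left(\left(1 \cdot \frac{1}{2} + 1\right) + 126\right) + 16 = \left(\left(\frac{1}{2} + 1\right) + 126\right) + 16 = \left(\frac{3}{2} + 126\right) + 16 = \frac{255}{2} + 16 = \frac{287}{2}$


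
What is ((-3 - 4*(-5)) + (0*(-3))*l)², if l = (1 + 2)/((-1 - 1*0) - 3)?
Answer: 289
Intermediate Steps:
l = -¾ (l = 3/((-1 + 0) - 3) = 3/(-1 - 3) = 3/(-4) = 3*(-¼) = -¾ ≈ -0.75000)
((-3 - 4*(-5)) + (0*(-3))*l)² = ((-3 - 4*(-5)) + (0*(-3))*(-¾))² = ((-3 + 20) + 0*(-¾))² = (17 + 0)² = 17² = 289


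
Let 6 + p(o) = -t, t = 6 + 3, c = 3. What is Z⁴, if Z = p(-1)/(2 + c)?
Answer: 81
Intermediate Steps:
t = 9
p(o) = -15 (p(o) = -6 - 1*9 = -6 - 9 = -15)
Z = -3 (Z = -15/(2 + 3) = -15/5 = -15*⅕ = -3)
Z⁴ = (-3)⁴ = 81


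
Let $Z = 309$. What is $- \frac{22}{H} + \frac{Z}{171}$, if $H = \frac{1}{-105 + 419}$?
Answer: $- \frac{393653}{57} \approx -6906.2$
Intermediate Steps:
$H = \frac{1}{314} \approx 0.0031847$
$- \frac{22}{H} + \frac{Z}{171} = - 22 \frac{1}{\frac{1}{314}} + \frac{309}{171} = \left(-22\right) 314 + 309 \cdot \frac{1}{171} = -6908 + \frac{103}{57} = - \frac{393653}{57}$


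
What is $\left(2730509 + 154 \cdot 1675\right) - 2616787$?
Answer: $371672$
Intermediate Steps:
$\left(2730509 + 154 \cdot 1675\right) - 2616787 = \left(2730509 + 257950\right) - 2616787 = 2988459 - 2616787 = 371672$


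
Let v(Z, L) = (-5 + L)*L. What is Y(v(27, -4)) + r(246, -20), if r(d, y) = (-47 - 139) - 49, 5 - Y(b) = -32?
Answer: -198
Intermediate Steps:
v(Z, L) = L*(-5 + L)
Y(b) = 37 (Y(b) = 5 - 1*(-32) = 5 + 32 = 37)
r(d, y) = -235 (r(d, y) = -186 - 49 = -235)
Y(v(27, -4)) + r(246, -20) = 37 - 235 = -198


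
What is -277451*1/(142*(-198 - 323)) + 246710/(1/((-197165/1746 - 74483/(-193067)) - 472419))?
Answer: -1453670284313141339238509/12469480479162 ≈ -1.1658e+11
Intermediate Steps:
-277451*1/(142*(-198 - 323)) + 246710/(1/((-197165/1746 - 74483/(-193067)) - 472419)) = -277451/((-521*142)) + 246710/(1/((-197165*1/1746 - 74483*(-1/193067)) - 472419)) = -277451/(-73982) + 246710/(1/((-197165/1746 + 74483/193067) - 472419)) = -277451*(-1/73982) + 246710/(1/(-37936007737/337094982 - 472419)) = 277451/73982 + 246710/(1/(-159288010309195/337094982)) = 277451/73982 + 246710/(-337094982/159288010309195) = 277451/73982 + 246710*(-159288010309195/337094982) = 277451/73982 - 19648972511690749225/168547491 = -1453670284313141339238509/12469480479162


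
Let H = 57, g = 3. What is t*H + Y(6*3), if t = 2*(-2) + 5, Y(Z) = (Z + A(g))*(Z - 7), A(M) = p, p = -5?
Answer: 200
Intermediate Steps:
A(M) = -5
Y(Z) = (-7 + Z)*(-5 + Z) (Y(Z) = (Z - 5)*(Z - 7) = (-5 + Z)*(-7 + Z) = (-7 + Z)*(-5 + Z))
t = 1 (t = -4 + 5 = 1)
t*H + Y(6*3) = 1*57 + (35 + (6*3)² - 72*3) = 57 + (35 + 18² - 12*18) = 57 + (35 + 324 - 216) = 57 + 143 = 200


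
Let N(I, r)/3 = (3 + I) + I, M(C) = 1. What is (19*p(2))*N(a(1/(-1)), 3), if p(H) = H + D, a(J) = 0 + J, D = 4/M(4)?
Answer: 342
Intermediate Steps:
D = 4 (D = 4/1 = 4*1 = 4)
a(J) = J
p(H) = 4 + H (p(H) = H + 4 = 4 + H)
N(I, r) = 9 + 6*I (N(I, r) = 3*((3 + I) + I) = 3*(3 + 2*I) = 9 + 6*I)
(19*p(2))*N(a(1/(-1)), 3) = (19*(4 + 2))*(9 + 6/(-1)) = (19*6)*(9 + 6*(-1)) = 114*(9 - 6) = 114*3 = 342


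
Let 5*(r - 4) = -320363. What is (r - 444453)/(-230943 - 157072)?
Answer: 2542608/1940075 ≈ 1.3106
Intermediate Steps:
r = -320343/5 (r = 4 + (1/5)*(-320363) = 4 - 320363/5 = -320343/5 ≈ -64069.)
(r - 444453)/(-230943 - 157072) = (-320343/5 - 444453)/(-230943 - 157072) = -2542608/5/(-388015) = -2542608/5*(-1/388015) = 2542608/1940075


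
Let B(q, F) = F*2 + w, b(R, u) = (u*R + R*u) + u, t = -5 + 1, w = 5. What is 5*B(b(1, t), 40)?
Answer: 425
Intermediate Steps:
t = -4
b(R, u) = u + 2*R*u (b(R, u) = (R*u + R*u) + u = 2*R*u + u = u + 2*R*u)
B(q, F) = 5 + 2*F (B(q, F) = F*2 + 5 = 2*F + 5 = 5 + 2*F)
5*B(b(1, t), 40) = 5*(5 + 2*40) = 5*(5 + 80) = 5*85 = 425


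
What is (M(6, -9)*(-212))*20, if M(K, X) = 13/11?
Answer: -55120/11 ≈ -5010.9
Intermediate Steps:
M(K, X) = 13/11 (M(K, X) = 13*(1/11) = 13/11)
(M(6, -9)*(-212))*20 = ((13/11)*(-212))*20 = -2756/11*20 = -55120/11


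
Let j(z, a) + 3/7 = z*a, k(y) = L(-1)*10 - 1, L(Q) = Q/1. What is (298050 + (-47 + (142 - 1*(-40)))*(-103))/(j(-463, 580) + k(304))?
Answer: -6979/6596 ≈ -1.0581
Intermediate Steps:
L(Q) = Q (L(Q) = Q*1 = Q)
k(y) = -11 (k(y) = -1*10 - 1 = -10 - 1 = -11)
j(z, a) = -3/7 + a*z (j(z, a) = -3/7 + z*a = -3/7 + a*z)
(298050 + (-47 + (142 - 1*(-40)))*(-103))/(j(-463, 580) + k(304)) = (298050 + (-47 + (142 - 1*(-40)))*(-103))/((-3/7 + 580*(-463)) - 11) = (298050 + (-47 + (142 + 40))*(-103))/((-3/7 - 268540) - 11) = (298050 + (-47 + 182)*(-103))/(-1879783/7 - 11) = (298050 + 135*(-103))/(-1879860/7) = (298050 - 13905)*(-7/1879860) = 284145*(-7/1879860) = -6979/6596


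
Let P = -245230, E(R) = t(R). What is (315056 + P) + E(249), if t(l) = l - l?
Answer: 69826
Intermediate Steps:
t(l) = 0
E(R) = 0
(315056 + P) + E(249) = (315056 - 245230) + 0 = 69826 + 0 = 69826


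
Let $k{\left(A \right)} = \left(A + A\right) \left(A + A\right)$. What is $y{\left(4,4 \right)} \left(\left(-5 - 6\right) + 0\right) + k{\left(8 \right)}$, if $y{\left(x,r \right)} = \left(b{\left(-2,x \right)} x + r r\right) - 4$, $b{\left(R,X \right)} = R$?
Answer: $212$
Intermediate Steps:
$y{\left(x,r \right)} = -4 + r^{2} - 2 x$ ($y{\left(x,r \right)} = \left(- 2 x + r r\right) - 4 = \left(- 2 x + r^{2}\right) - 4 = \left(r^{2} - 2 x\right) - 4 = -4 + r^{2} - 2 x$)
$k{\left(A \right)} = 4 A^{2}$ ($k{\left(A \right)} = 2 A 2 A = 4 A^{2}$)
$y{\left(4,4 \right)} \left(\left(-5 - 6\right) + 0\right) + k{\left(8 \right)} = \left(-4 + 4^{2} - 8\right) \left(\left(-5 - 6\right) + 0\right) + 4 \cdot 8^{2} = \left(-4 + 16 - 8\right) \left(-11 + 0\right) + 4 \cdot 64 = 4 \left(-11\right) + 256 = -44 + 256 = 212$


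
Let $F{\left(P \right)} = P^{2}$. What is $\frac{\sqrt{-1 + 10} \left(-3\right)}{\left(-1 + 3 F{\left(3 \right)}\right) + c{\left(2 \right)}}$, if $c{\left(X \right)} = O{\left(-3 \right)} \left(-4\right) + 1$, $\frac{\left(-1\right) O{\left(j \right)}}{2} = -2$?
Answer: $- \frac{9}{11} \approx -0.81818$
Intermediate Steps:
$O{\left(j \right)} = 4$ ($O{\left(j \right)} = \left(-2\right) \left(-2\right) = 4$)
$c{\left(X \right)} = -15$ ($c{\left(X \right)} = 4 \left(-4\right) + 1 = -16 + 1 = -15$)
$\frac{\sqrt{-1 + 10} \left(-3\right)}{\left(-1 + 3 F{\left(3 \right)}\right) + c{\left(2 \right)}} = \frac{\sqrt{-1 + 10} \left(-3\right)}{\left(-1 + 3 \cdot 3^{2}\right) - 15} = \frac{\sqrt{9} \left(-3\right)}{\left(-1 + 3 \cdot 9\right) - 15} = \frac{3 \left(-3\right)}{\left(-1 + 27\right) - 15} = - \frac{9}{26 - 15} = - \frac{9}{11}$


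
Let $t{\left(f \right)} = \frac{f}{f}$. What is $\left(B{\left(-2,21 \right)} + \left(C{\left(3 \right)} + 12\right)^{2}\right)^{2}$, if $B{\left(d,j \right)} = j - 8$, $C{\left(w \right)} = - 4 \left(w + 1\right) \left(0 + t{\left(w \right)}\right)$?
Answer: $841$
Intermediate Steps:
$t{\left(f \right)} = 1$
$C{\left(w \right)} = -4 - 4 w$ ($C{\left(w \right)} = - 4 \left(w + 1\right) \left(0 + 1\right) = - 4 \left(1 + w\right) 1 = \left(-4 - 4 w\right) 1 = -4 - 4 w$)
$B{\left(d,j \right)} = -8 + j$
$\left(B{\left(-2,21 \right)} + \left(C{\left(3 \right)} + 12\right)^{2}\right)^{2} = \left(\left(-8 + 21\right) + \left(\left(-4 - 12\right) + 12\right)^{2}\right)^{2} = \left(13 + \left(\left(-4 - 12\right) + 12\right)^{2}\right)^{2} = \left(13 + \left(-16 + 12\right)^{2}\right)^{2} = \left(13 + \left(-4\right)^{2}\right)^{2} = \left(13 + 16\right)^{2} = 29^{2} = 841$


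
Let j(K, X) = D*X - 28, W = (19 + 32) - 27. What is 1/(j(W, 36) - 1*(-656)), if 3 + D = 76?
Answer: 1/3256 ≈ 0.00030713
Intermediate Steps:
W = 24 (W = 51 - 27 = 24)
D = 73 (D = -3 + 76 = 73)
j(K, X) = -28 + 73*X (j(K, X) = 73*X - 28 = -28 + 73*X)
1/(j(W, 36) - 1*(-656)) = 1/((-28 + 73*36) - 1*(-656)) = 1/((-28 + 2628) + 656) = 1/(2600 + 656) = 1/3256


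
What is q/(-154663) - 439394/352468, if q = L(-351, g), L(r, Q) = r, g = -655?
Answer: -33917138977/27256879142 ≈ -1.2444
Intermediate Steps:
q = -351
q/(-154663) - 439394/352468 = -351/(-154663) - 439394/352468 = -351*(-1/154663) - 439394*1/352468 = 351/154663 - 219697/176234 = -33917138977/27256879142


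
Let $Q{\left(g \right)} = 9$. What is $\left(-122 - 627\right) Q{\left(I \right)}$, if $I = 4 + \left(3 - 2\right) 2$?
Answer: $-6741$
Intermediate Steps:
$I = 6$ ($I = 4 + \left(3 - 2\right) 2 = 4 + 1 \cdot 2 = 4 + 2 = 6$)
$\left(-122 - 627\right) Q{\left(I \right)} = \left(-122 - 627\right) 9 = \left(-749\right) 9 = -6741$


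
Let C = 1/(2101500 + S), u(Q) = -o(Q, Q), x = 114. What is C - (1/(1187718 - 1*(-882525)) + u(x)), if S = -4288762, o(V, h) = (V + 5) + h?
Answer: 150723167364239/646880549238 ≈ 233.00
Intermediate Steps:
o(V, h) = 5 + V + h (o(V, h) = (5 + V) + h = 5 + V + h)
u(Q) = -5 - 2*Q (u(Q) = -(5 + Q + Q) = -(5 + 2*Q) = -5 - 2*Q)
C = -1/2187262 (C = 1/(2101500 - 4288762) = 1/(-2187262) = -1/2187262 ≈ -4.5719e-7)
C - (1/(1187718 - 1*(-882525)) + u(x)) = -1/2187262 - (1/(1187718 - 1*(-882525)) + (-5 - 2*114)) = -1/2187262 - (1/(1187718 + 882525) + (-5 - 228)) = -1/2187262 - (1/2070243 - 233) = -1/2187262 - 1*(-482366618/2070243) = -1/2187262 + 482366618/2070243 = 150723167364239/646880549238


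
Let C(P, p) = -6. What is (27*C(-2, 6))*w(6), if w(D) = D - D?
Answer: 0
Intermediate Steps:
w(D) = 0
(27*C(-2, 6))*w(6) = (27*(-6))*0 = -162*0 = 0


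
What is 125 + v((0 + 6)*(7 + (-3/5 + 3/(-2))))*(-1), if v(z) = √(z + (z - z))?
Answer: 125 - 7*√15/5 ≈ 119.58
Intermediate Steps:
v(z) = √z (v(z) = √(z + 0) = √z)
125 + v((0 + 6)*(7 + (-3/5 + 3/(-2))))*(-1) = 125 + √((0 + 6)*(7 + (-3/5 + 3/(-2))))*(-1) = 125 + √(6*(7 + (-3*⅕ + 3*(-½))))*(-1) = 125 + √(6*(7 + (-⅗ - 3/2)))*(-1) = 125 + √(6*(7 - 21/10))*(-1) = 125 + √(6*(49/10))*(-1) = 125 + √(147/5)*(-1) = 125 + (7*√15/5)*(-1) = 125 - 7*√15/5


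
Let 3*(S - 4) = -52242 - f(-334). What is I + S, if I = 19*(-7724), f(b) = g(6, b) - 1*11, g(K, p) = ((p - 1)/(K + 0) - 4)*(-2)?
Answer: -1477820/9 ≈ -1.6420e+5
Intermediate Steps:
g(K, p) = 8 - 2*(-1 + p)/K (g(K, p) = ((-1 + p)/K - 4)*(-2) = (-4 + (-1 + p)/K)*(-2) = 8 - 2*(-1 + p)/K)
f(b) = -8/3 - b/3 (f(b) = 2*(1 - b + 4*6)/6 - 1*11 = 2*(1/6)*(1 - b + 24) - 11 = 2*(1/6)*(25 - b) - 11 = (25/3 - b/3) - 11 = -8/3 - b/3)
I = -146756
S = -157016/9 (S = 4 + (-52242 - (-8/3 - 1/3*(-334)))/3 = 4 + (-52242 - (-8/3 + 334/3))/3 = 4 + (-52242 - 1*326/3)/3 = 4 + (-52242 - 326/3)/3 = 4 + (1/3)*(-157052/3) = 4 - 157052/9 = -157016/9 ≈ -17446.)
I + S = -146756 - 157016/9 = -1477820/9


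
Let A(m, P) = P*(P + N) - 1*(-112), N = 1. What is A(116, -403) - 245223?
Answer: -83105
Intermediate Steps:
A(m, P) = 112 + P*(1 + P) (A(m, P) = P*(P + 1) - 1*(-112) = P*(1 + P) + 112 = 112 + P*(1 + P))
A(116, -403) - 245223 = (112 - 403 + (-403)²) - 245223 = (112 - 403 + 162409) - 245223 = 162118 - 245223 = -83105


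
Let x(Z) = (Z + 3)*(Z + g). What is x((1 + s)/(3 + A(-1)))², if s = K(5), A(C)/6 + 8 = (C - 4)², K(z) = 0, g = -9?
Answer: 88985276416/121550625 ≈ 732.08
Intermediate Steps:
A(C) = -48 + 6*(-4 + C)² (A(C) = -48 + 6*(C - 4)² = -48 + 6*(-4 + C)²)
s = 0
x(Z) = (-9 + Z)*(3 + Z) (x(Z) = (Z + 3)*(Z - 9) = (3 + Z)*(-9 + Z) = (-9 + Z)*(3 + Z))
x((1 + s)/(3 + A(-1)))² = (-27 + ((1 + 0)/(3 + (-48 + 6*(-4 - 1)²)))² - 6*(1 + 0)/(3 + (-48 + 6*(-4 - 1)²)))² = (-27 + (1/(3 + (-48 + 6*(-5)²)))² - 6/(3 + (-48 + 6*(-5)²)))² = (-27 + (1/(3 + (-48 + 6*25)))² - 6/(3 + (-48 + 6*25)))² = (-27 + (1/(3 + (-48 + 150)))² - 6/(3 + (-48 + 150)))² = (-27 + (1/(3 + 102))² - 6/(3 + 102))² = (-27 + (1/105)² - 6/105)² = (-27 + (1*(1/105))² - 6/105)² = (-27 + (1/105)² - 6*1/105)² = (-27 + 1/11025 - 2/35)² = (-298304/11025)² = 88985276416/121550625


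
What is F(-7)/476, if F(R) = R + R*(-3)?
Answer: 1/34 ≈ 0.029412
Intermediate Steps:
F(R) = -2*R (F(R) = R - 3*R = -2*R)
F(-7)/476 = -2*(-7)/476 = 14*(1/476) = 1/34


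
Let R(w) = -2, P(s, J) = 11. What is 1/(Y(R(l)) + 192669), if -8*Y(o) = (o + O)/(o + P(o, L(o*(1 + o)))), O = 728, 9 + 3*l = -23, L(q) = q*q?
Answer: 12/2311907 ≈ 5.1905e-6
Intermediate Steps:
L(q) = q²
l = -32/3 (l = -3 + (⅓)*(-23) = -3 - 23/3 = -32/3 ≈ -10.667)
Y(o) = -(728 + o)/(8*(11 + o)) (Y(o) = -(o + 728)/(8*(o + 11)) = -(728 + o)/(8*(11 + o)))
1/(Y(R(l)) + 192669) = 1/((-728 - 1*(-2))/(8*(11 - 2)) + 192669) = 1/((⅛)*(-728 + 2)/9 + 192669) = 1/((⅛)*(⅑)*(-726) + 192669) = 1/(-121/12 + 192669) = 1/(2311907/12) = 12/2311907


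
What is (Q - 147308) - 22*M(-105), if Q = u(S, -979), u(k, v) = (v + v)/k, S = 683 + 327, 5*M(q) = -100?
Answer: -74169319/505 ≈ -1.4687e+5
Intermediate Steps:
M(q) = -20 (M(q) = (1/5)*(-100) = -20)
S = 1010
u(k, v) = 2*v/k (u(k, v) = (2*v)/k = 2*v/k)
Q = -979/505 (Q = 2*(-979)/1010 = 2*(-979)*(1/1010) = -979/505 ≈ -1.9386)
(Q - 147308) - 22*M(-105) = (-979/505 - 147308) - 22*(-20) = -74391519/505 + 440 = -74169319/505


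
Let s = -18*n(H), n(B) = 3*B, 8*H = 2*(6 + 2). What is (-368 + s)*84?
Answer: -39984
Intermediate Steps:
H = 2 (H = (2*(6 + 2))/8 = (2*8)/8 = (1/8)*16 = 2)
s = -108 (s = -54*2 = -18*6 = -108)
(-368 + s)*84 = (-368 - 108)*84 = -476*84 = -39984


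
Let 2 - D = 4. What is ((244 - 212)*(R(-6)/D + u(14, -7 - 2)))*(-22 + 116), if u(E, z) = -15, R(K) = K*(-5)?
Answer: -90240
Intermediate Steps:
R(K) = -5*K
D = -2 (D = 2 - 1*4 = 2 - 4 = -2)
((244 - 212)*(R(-6)/D + u(14, -7 - 2)))*(-22 + 116) = ((244 - 212)*(-5*(-6)/(-2) - 15))*(-22 + 116) = (32*(30*(-½) - 15))*94 = (32*(-15 - 15))*94 = (32*(-30))*94 = -960*94 = -90240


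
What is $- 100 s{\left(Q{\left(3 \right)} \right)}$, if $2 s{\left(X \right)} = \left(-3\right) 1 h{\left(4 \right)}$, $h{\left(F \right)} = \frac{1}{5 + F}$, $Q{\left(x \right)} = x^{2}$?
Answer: $\frac{50}{3} \approx 16.667$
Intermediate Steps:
$s{\left(X \right)} = - \frac{1}{6}$ ($s{\left(X \right)} = \frac{\left(-3\right) 1 \frac{1}{5 + 4}}{2} = \frac{\left(-3\right) \frac{1}{9}}{2} = \frac{1}{2} \left(- \frac{1}{3}\right) = - \frac{1}{6}$)
$- 100 s{\left(Q{\left(3 \right)} \right)} = \left(-100\right) \left(- \frac{1}{6}\right) = \frac{50}{3}$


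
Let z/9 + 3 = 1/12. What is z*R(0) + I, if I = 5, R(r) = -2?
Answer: 115/2 ≈ 57.500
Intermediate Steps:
z = -105/4 (z = -27 + 9/12 = -27 + 9*(1/12) = -27 + ¾ = -105/4 ≈ -26.250)
z*R(0) + I = -105/4*(-2) + 5 = 105/2 + 5 = 115/2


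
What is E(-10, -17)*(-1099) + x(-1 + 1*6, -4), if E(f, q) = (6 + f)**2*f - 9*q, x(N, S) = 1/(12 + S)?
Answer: 61545/8 ≈ 7693.1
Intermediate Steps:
E(f, q) = -9*q + f*(6 + f)**2 (E(f, q) = f*(6 + f)**2 - 9*q = -9*q + f*(6 + f)**2)
E(-10, -17)*(-1099) + x(-1 + 1*6, -4) = (-9*(-17) - 10*(6 - 10)**2)*(-1099) + 1/(12 - 4) = (153 - 10*(-4)**2)*(-1099) + 1/8 = (153 - 10*16)*(-1099) + 1/8 = (153 - 160)*(-1099) + 1/8 = -7*(-1099) + 1/8 = 7693 + 1/8 = 61545/8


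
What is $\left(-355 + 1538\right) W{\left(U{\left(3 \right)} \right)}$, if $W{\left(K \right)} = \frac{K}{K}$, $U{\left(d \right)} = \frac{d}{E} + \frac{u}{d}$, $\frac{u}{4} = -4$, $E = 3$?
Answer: $1183$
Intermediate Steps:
$u = -16$ ($u = 4 \left(-4\right) = -16$)
$U{\left(d \right)} = - \frac{16}{d} + \frac{d}{3}$ ($U{\left(d \right)} = \frac{d}{3} - \frac{16}{d} = - \frac{16}{d} + \frac{d}{3}$)
$W{\left(K \right)} = 1$
$\left(-355 + 1538\right) W{\left(U{\left(3 \right)} \right)} = \left(-355 + 1538\right) 1 = 1183 \cdot 1 = 1183$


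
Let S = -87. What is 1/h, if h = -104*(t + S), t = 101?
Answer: -1/1456 ≈ -0.00068681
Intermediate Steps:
h = -1456 (h = -104*(101 - 87) = -104*14 = -1456)
1/h = 1/(-1456) = -1/1456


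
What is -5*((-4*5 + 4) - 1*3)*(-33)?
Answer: -3135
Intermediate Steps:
-5*((-4*5 + 4) - 1*3)*(-33) = -5*((-20 + 4) - 3)*(-33) = -5*(-16 - 3)*(-33) = -5*(-19)*(-33) = 95*(-33) = -3135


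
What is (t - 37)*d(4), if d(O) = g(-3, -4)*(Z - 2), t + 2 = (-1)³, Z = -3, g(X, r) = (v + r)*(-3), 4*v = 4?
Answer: 1800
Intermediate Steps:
v = 1 (v = (¼)*4 = 1)
g(X, r) = -3 - 3*r (g(X, r) = (1 + r)*(-3) = -3 - 3*r)
t = -3 (t = -2 + (-1)³ = -2 - 1 = -3)
d(O) = -45 (d(O) = (-3 - 3*(-4))*(-3 - 2) = (-3 + 12)*(-5) = 9*(-5) = -45)
(t - 37)*d(4) = (-3 - 37)*(-45) = -40*(-45) = 1800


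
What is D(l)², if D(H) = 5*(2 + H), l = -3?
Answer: 25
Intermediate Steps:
D(H) = 10 + 5*H
D(l)² = (10 + 5*(-3))² = (10 - 15)² = (-5)² = 25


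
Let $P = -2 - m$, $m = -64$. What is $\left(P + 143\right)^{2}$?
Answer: $42025$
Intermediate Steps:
$P = 62$ ($P = -2 - -64 = -2 + 64 = 62$)
$\left(P + 143\right)^{2} = \left(62 + 143\right)^{2} = 205^{2} = 42025$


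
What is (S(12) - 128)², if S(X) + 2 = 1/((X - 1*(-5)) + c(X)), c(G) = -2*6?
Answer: 421201/25 ≈ 16848.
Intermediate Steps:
c(G) = -12
S(X) = -2 + 1/(-7 + X) (S(X) = -2 + 1/((X - 1*(-5)) - 12) = -2 + 1/((X + 5) - 12) = -2 + 1/((5 + X) - 12) = -2 + 1/(-7 + X))
(S(12) - 128)² = ((15 - 2*12)/(-7 + 12) - 128)² = ((15 - 24)/5 - 128)² = ((⅕)*(-9) - 128)² = (-9/5 - 128)² = (-649/5)² = 421201/25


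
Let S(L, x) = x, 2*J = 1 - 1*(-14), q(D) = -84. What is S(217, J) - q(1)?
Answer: 183/2 ≈ 91.500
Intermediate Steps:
J = 15/2 (J = (1 - 1*(-14))/2 = (1 + 14)/2 = (1/2)*15 = 15/2 ≈ 7.5000)
S(217, J) - q(1) = 15/2 - 1*(-84) = 15/2 + 84 = 183/2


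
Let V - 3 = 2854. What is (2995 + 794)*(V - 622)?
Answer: 8468415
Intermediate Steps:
V = 2857 (V = 3 + 2854 = 2857)
(2995 + 794)*(V - 622) = (2995 + 794)*(2857 - 622) = 3789*2235 = 8468415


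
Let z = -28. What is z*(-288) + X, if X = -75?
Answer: 7989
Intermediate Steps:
z*(-288) + X = -28*(-288) - 75 = 8064 - 75 = 7989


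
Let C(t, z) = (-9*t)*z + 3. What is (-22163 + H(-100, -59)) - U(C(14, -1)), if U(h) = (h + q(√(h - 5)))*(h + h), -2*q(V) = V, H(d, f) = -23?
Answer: -55468 + 258*√31 ≈ -54032.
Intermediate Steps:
q(V) = -V/2
C(t, z) = 3 - 9*t*z (C(t, z) = -9*t*z + 3 = 3 - 9*t*z)
U(h) = 2*h*(h - √(-5 + h)/2) (U(h) = (h - √(h - 5)/2)*(h + h) = (h - √(-5 + h)/2)*(2*h) = 2*h*(h - √(-5 + h)/2))
(-22163 + H(-100, -59)) - U(C(14, -1)) = (-22163 - 23) - (3 - 9*14*(-1))*(-√(-5 + (3 - 9*14*(-1))) + 2*(3 - 9*14*(-1))) = -22186 - (3 + 126)*(-√(-5 + (3 + 126)) + 2*(3 + 126)) = -22186 - 129*(-√(-5 + 129) + 2*129) = -22186 - 129*(-√124 + 258) = -22186 - 129*(-2*√31 + 258) = -22186 - 129*(258 - 2*√31) = -22186 - (33282 - 258*√31) = -22186 + (-33282 + 258*√31) = -55468 + 258*√31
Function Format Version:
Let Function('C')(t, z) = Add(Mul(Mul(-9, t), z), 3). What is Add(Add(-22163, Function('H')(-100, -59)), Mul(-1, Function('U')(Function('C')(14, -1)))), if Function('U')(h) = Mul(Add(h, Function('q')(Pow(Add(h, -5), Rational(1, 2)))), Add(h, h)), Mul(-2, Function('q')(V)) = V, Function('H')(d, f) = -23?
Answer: Add(-55468, Mul(258, Pow(31, Rational(1, 2)))) ≈ -54032.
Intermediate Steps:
Function('q')(V) = Mul(Rational(-1, 2), V)
Function('C')(t, z) = Add(3, Mul(-9, t, z)) (Function('C')(t, z) = Add(Mul(-9, t, z), 3) = Add(3, Mul(-9, t, z)))
Function('U')(h) = Mul(2, h, Add(h, Mul(Rational(-1, 2), Pow(Add(-5, h), Rational(1, 2))))) (Function('U')(h) = Mul(Add(h, Mul(Rational(-1, 2), Pow(Add(h, -5), Rational(1, 2)))), Add(h, h)) = Mul(Add(h, Mul(Rational(-1, 2), Pow(Add(-5, h), Rational(1, 2)))), Mul(2, h)) = Mul(2, h, Add(h, Mul(Rational(-1, 2), Pow(Add(-5, h), Rational(1, 2))))))
Add(Add(-22163, Function('H')(-100, -59)), Mul(-1, Function('U')(Function('C')(14, -1)))) = Add(Add(-22163, -23), Mul(-1, Mul(Add(3, Mul(-9, 14, -1)), Add(Mul(-1, Pow(Add(-5, Add(3, Mul(-9, 14, -1))), Rational(1, 2))), Mul(2, Add(3, Mul(-9, 14, -1))))))) = Add(-22186, Mul(-1, Mul(Add(3, 126), Add(Mul(-1, Pow(Add(-5, Add(3, 126)), Rational(1, 2))), Mul(2, Add(3, 126)))))) = Add(-22186, Mul(-1, Mul(129, Add(Mul(-1, Pow(Add(-5, 129), Rational(1, 2))), Mul(2, 129))))) = Add(-22186, Mul(-1, Mul(129, Add(Mul(-1, Pow(124, Rational(1, 2))), 258)))) = Add(-22186, Mul(-1, Mul(129, Add(Mul(-1, Mul(2, Pow(31, Rational(1, 2)))), 258)))) = Add(-22186, Mul(-1, Mul(129, Add(Mul(-2, Pow(31, Rational(1, 2))), 258)))) = Add(-22186, Mul(-1, Mul(129, Add(258, Mul(-2, Pow(31, Rational(1, 2))))))) = Add(-22186, Mul(-1, Add(33282, Mul(-258, Pow(31, Rational(1, 2)))))) = Add(-22186, Add(-33282, Mul(258, Pow(31, Rational(1, 2))))) = Add(-55468, Mul(258, Pow(31, Rational(1, 2))))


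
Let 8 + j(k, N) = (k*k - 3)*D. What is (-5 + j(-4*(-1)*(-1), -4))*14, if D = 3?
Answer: 364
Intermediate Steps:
j(k, N) = -17 + 3*k**2 (j(k, N) = -8 + (k*k - 3)*3 = -8 + (k**2 - 3)*3 = -8 + (-3 + k**2)*3 = -8 + (-9 + 3*k**2) = -17 + 3*k**2)
(-5 + j(-4*(-1)*(-1), -4))*14 = (-5 + (-17 + 3*(-4*(-1)*(-1))**2))*14 = (-5 + (-17 + 3*(4*(-1))**2))*14 = (-5 + (-17 + 3*(-4)**2))*14 = (-5 + (-17 + 3*16))*14 = (-5 + (-17 + 48))*14 = (-5 + 31)*14 = 26*14 = 364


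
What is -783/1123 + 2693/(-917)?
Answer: -3742250/1029791 ≈ -3.6340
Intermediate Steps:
-783/1123 + 2693/(-917) = -783*1/1123 + 2693*(-1/917) = -783/1123 - 2693/917 = -3742250/1029791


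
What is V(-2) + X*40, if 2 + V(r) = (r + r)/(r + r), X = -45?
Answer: -1801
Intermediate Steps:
V(r) = -1 (V(r) = -2 + (r + r)/(r + r) = -2 + (2*r)/((2*r)) = -2 + (2*r)*(1/(2*r)) = -2 + 1 = -1)
V(-2) + X*40 = -1 - 45*40 = -1 - 1800 = -1801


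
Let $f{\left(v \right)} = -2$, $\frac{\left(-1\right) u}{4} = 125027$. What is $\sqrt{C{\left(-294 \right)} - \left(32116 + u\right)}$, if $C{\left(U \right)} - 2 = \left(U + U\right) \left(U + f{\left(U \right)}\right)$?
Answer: $3 \sqrt{71338} \approx 801.28$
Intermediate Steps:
$u = -500108$ ($u = \left(-4\right) 125027 = -500108$)
$C{\left(U \right)} = 2 + 2 U \left(-2 + U\right)$ ($C{\left(U \right)} = 2 + \left(U + U\right) \left(U - 2\right) = 2 + 2 U \left(-2 + U\right)$)
$\sqrt{C{\left(-294 \right)} - \left(32116 + u\right)} = \sqrt{\left(2 - -1176 + 2 \left(-294\right)^{2}\right) - -467992} = \sqrt{\left(2 + 1176 + 2 \cdot 86436\right) + \left(-32116 + 500108\right)} = \sqrt{\left(2 + 1176 + 172872\right) + 467992} = \sqrt{174050 + 467992} = \sqrt{642042} = 3 \sqrt{71338}$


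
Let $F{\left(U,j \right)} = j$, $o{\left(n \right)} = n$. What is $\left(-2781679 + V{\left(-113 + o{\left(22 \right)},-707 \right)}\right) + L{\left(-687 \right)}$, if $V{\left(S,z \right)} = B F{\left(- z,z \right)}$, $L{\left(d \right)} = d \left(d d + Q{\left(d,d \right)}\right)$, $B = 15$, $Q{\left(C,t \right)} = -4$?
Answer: $-327032239$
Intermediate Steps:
$L{\left(d \right)} = d \left(-4 + d^{2}\right)$ ($L{\left(d \right)} = d \left(d d - 4\right) = d \left(d^{2} - 4\right) = d \left(-4 + d^{2}\right)$)
$V{\left(S,z \right)} = 15 z$
$\left(-2781679 + V{\left(-113 + o{\left(22 \right)},-707 \right)}\right) + L{\left(-687 \right)} = \left(-2781679 + 15 \left(-707\right)\right) - 687 \left(-4 + \left(-687\right)^{2}\right) = \left(-2781679 - 10605\right) - 687 \left(-4 + 471969\right) = -2792284 - 324239955 = -327032239$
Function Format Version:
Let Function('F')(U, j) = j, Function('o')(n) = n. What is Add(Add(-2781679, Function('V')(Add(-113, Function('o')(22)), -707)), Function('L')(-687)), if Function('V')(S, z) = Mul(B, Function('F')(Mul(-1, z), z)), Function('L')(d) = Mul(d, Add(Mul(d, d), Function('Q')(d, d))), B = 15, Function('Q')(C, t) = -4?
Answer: -327032239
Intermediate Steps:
Function('L')(d) = Mul(d, Add(-4, Pow(d, 2))) (Function('L')(d) = Mul(d, Add(Mul(d, d), -4)) = Mul(d, Add(Pow(d, 2), -4)) = Mul(d, Add(-4, Pow(d, 2))))
Function('V')(S, z) = Mul(15, z)
Add(Add(-2781679, Function('V')(Add(-113, Function('o')(22)), -707)), Function('L')(-687)) = Add(Add(-2781679, Mul(15, -707)), Mul(-687, Add(-4, Pow(-687, 2)))) = Add(Add(-2781679, -10605), Mul(-687, Add(-4, 471969))) = Add(-2792284, Mul(-687, 471965)) = Add(-2792284, -324239955) = -327032239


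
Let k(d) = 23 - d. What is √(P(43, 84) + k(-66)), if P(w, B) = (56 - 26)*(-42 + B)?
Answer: √1349 ≈ 36.729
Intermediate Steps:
P(w, B) = -1260 + 30*B (P(w, B) = 30*(-42 + B) = -1260 + 30*B)
√(P(43, 84) + k(-66)) = √((-1260 + 30*84) + (23 - 1*(-66))) = √((-1260 + 2520) + (23 + 66)) = √(1260 + 89) = √1349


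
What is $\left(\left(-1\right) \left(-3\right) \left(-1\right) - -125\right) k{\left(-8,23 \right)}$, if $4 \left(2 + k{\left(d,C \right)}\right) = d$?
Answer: $-488$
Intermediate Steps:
$k{\left(d,C \right)} = -2 + \frac{d}{4}$
$\left(\left(-1\right) \left(-3\right) \left(-1\right) - -125\right) k{\left(-8,23 \right)} = \left(\left(-1\right) \left(-3\right) \left(-1\right) - -125\right) \left(-2 + \frac{1}{4} \left(-8\right)\right) = \left(3 \left(-1\right) + \left(-50 + 175\right)\right) \left(-2 - 2\right) = \left(-3 + 125\right) \left(-4\right) = 122 \left(-4\right) = -488$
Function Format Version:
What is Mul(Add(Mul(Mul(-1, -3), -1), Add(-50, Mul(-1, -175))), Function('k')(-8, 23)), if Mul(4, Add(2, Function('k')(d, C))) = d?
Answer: -488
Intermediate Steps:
Function('k')(d, C) = Add(-2, Mul(Rational(1, 4), d))
Mul(Add(Mul(Mul(-1, -3), -1), Add(-50, Mul(-1, -175))), Function('k')(-8, 23)) = Mul(Add(Mul(Mul(-1, -3), -1), Add(-50, Mul(-1, -175))), Add(-2, Mul(Rational(1, 4), -8))) = Mul(Add(Mul(3, -1), Add(-50, 175)), Add(-2, -2)) = Mul(Add(-3, 125), -4) = Mul(122, -4) = -488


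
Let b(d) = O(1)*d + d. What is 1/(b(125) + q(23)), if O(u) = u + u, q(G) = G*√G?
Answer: 375/128458 - 23*√23/128458 ≈ 0.0020606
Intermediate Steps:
q(G) = G^(3/2)
O(u) = 2*u
b(d) = 3*d (b(d) = (2*1)*d + d = 2*d + d = 3*d)
1/(b(125) + q(23)) = 1/(3*125 + 23^(3/2)) = 1/(375 + 23*√23)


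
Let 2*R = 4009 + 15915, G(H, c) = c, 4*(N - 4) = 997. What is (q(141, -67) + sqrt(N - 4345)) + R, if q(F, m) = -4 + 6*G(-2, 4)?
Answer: 9982 + I*sqrt(16367)/2 ≈ 9982.0 + 63.967*I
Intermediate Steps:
N = 1013/4 (N = 4 + (1/4)*997 = 4 + 997/4 = 1013/4 ≈ 253.25)
R = 9962 (R = (4009 + 15915)/2 = (1/2)*19924 = 9962)
q(F, m) = 20 (q(F, m) = -4 + 6*4 = -4 + 24 = 20)
(q(141, -67) + sqrt(N - 4345)) + R = (20 + sqrt(1013/4 - 4345)) + 9962 = (20 + sqrt(-16367/4)) + 9962 = (20 + I*sqrt(16367)/2) + 9962 = 9982 + I*sqrt(16367)/2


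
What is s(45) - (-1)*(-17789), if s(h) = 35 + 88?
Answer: -17666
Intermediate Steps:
s(h) = 123
s(45) - (-1)*(-17789) = 123 - (-1)*(-17789) = 123 - 1*17789 = 123 - 17789 = -17666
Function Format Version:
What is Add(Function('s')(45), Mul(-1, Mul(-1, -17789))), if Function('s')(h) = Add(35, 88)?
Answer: -17666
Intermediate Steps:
Function('s')(h) = 123
Add(Function('s')(45), Mul(-1, Mul(-1, -17789))) = Add(123, Mul(-1, Mul(-1, -17789))) = Add(123, Mul(-1, 17789)) = Add(123, -17789) = -17666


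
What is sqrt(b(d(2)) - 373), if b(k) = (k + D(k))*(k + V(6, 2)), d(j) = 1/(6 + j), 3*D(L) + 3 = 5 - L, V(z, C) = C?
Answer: I*sqrt(23770)/8 ≈ 19.272*I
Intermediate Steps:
D(L) = 2/3 - L/3 (D(L) = -1 + (5 - L)/3 = -1 + (5/3 - L/3) = 2/3 - L/3)
b(k) = (2 + k)*(2/3 + 2*k/3) (b(k) = (k + (2/3 - k/3))*(k + 2) = (2/3 + 2*k/3)*(2 + k) = (2 + k)*(2/3 + 2*k/3))
sqrt(b(d(2)) - 373) = sqrt((4/3 + 2/(6 + 2) + 2*(1/(6 + 2))**2/3) - 373) = sqrt((4/3 + 2/8 + 2*(1/8)**2/3) - 373) = sqrt((4/3 + 2*(1/8) + 2*(1/8)**2/3) - 373) = sqrt((4/3 + 1/4 + (2/3)*(1/64)) - 373) = sqrt((4/3 + 1/4 + 1/96) - 373) = sqrt(51/32 - 373) = sqrt(-11885/32) = I*sqrt(23770)/8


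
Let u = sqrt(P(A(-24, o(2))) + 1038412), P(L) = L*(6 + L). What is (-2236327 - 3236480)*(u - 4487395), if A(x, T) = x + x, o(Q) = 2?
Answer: 24558646767765 - 10945614*sqrt(260107) ≈ 2.4553e+13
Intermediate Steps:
A(x, T) = 2*x
u = 2*sqrt(260107) (u = sqrt((2*(-24))*(6 + 2*(-24)) + 1038412) = sqrt(-48*(6 - 48) + 1038412) = sqrt(-48*(-42) + 1038412) = sqrt(2016 + 1038412) = sqrt(1040428) = 2*sqrt(260107) ≈ 1020.0)
(-2236327 - 3236480)*(u - 4487395) = (-2236327 - 3236480)*(2*sqrt(260107) - 4487395) = -5472807*(-4487395 + 2*sqrt(260107)) = 24558646767765 - 10945614*sqrt(260107)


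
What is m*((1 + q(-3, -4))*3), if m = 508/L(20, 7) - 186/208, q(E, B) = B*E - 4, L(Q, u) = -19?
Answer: -1474173/1976 ≈ -746.04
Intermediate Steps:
q(E, B) = -4 + B*E
m = -54599/1976 (m = 508/(-19) - 186/208 = 508*(-1/19) - 186*1/208 = -508/19 - 93/104 = -54599/1976 ≈ -27.631)
m*((1 + q(-3, -4))*3) = -54599*(1 + (-4 - 4*(-3)))*3/1976 = -54599*(1 + (-4 + 12))*3/1976 = -54599*(1 + 8)*3/1976 = -491391*3/1976 = -54599/1976*27 = -1474173/1976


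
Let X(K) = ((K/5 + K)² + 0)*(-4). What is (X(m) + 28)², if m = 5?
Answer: 13456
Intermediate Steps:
X(K) = -144*K²/25 (X(K) = ((K*(⅕) + K)² + 0)*(-4) = ((K/5 + K)² + 0)*(-4) = ((6*K/5)² + 0)*(-4) = (36*K²/25 + 0)*(-4) = (36*K²/25)*(-4) = -144*K²/25)
(X(m) + 28)² = (-144/25*5² + 28)² = (-144/25*25 + 28)² = (-144 + 28)² = (-116)² = 13456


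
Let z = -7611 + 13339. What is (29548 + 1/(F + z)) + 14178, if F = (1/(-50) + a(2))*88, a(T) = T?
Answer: 6452033681/147556 ≈ 43726.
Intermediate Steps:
z = 5728
F = 4356/25 (F = (1/(-50) + 2)*88 = (-1/50 + 2)*88 = (99/50)*88 = 4356/25 ≈ 174.24)
(29548 + 1/(F + z)) + 14178 = (29548 + 1/(4356/25 + 5728)) + 14178 = (29548 + 1/(147556/25)) + 14178 = (29548 + 25/147556) + 14178 = 4359984713/147556 + 14178 = 6452033681/147556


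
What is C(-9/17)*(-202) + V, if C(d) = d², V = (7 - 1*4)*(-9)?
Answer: -24165/289 ≈ -83.616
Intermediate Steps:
V = -27 (V = (7 - 4)*(-9) = 3*(-9) = -27)
C(-9/17)*(-202) + V = (-9/17)²*(-202) - 27 = (81/289)*(-202) - 27 = -16362/289 - 27 = -24165/289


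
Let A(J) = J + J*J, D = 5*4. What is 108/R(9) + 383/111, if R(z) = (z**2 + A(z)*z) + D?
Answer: 360901/101121 ≈ 3.5690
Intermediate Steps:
D = 20
A(J) = J + J**2
R(z) = 20 + z**2 + z**2*(1 + z) (R(z) = (z**2 + (z*(1 + z))*z) + 20 = (z**2 + z**2*(1 + z)) + 20 = 20 + z**2 + z**2*(1 + z))
108/R(9) + 383/111 = 108/(20 + 9**3 + 2*9**2) + 383/111 = 108/(20 + 729 + 2*81) + 383*(1/111) = 108/(20 + 729 + 162) + 383/111 = 108/911 + 383/111 = 360901/101121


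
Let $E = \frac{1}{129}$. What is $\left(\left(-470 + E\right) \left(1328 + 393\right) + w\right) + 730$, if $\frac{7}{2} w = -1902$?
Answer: $- \frac{730229089}{903} \approx -8.0867 \cdot 10^{5}$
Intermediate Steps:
$E = \frac{1}{129} \approx 0.0077519$
$w = - \frac{3804}{7}$ ($w = \frac{2}{7} \left(-1902\right) = - \frac{3804}{7} \approx -543.43$)
$\left(\left(-470 + E\right) \left(1328 + 393\right) + w\right) + 730 = \left(\left(-470 + \frac{1}{129}\right) \left(1328 + 393\right) - \frac{3804}{7}\right) + 730 = \left(\left(- \frac{60629}{129}\right) 1721 - \frac{3804}{7}\right) + 730 = \left(- \frac{104342509}{129} - \frac{3804}{7}\right) + 730 = - \frac{730888279}{903} + 730 = - \frac{730229089}{903}$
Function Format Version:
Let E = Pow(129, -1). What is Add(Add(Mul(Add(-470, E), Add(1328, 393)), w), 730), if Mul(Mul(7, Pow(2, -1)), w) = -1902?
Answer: Rational(-730229089, 903) ≈ -8.0867e+5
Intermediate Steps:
E = Rational(1, 129) ≈ 0.0077519
w = Rational(-3804, 7) (w = Mul(Rational(2, 7), -1902) = Rational(-3804, 7) ≈ -543.43)
Add(Add(Mul(Add(-470, E), Add(1328, 393)), w), 730) = Add(Add(Mul(Add(-470, Rational(1, 129)), Add(1328, 393)), Rational(-3804, 7)), 730) = Add(Add(Mul(Rational(-60629, 129), 1721), Rational(-3804, 7)), 730) = Add(Add(Rational(-104342509, 129), Rational(-3804, 7)), 730) = Add(Rational(-730888279, 903), 730) = Rational(-730229089, 903)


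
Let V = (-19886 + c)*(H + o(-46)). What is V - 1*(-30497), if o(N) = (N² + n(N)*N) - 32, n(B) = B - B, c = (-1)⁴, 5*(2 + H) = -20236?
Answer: 39108499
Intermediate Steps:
H = -20246/5 (H = -2 + (⅕)*(-20236) = -2 - 20236/5 = -20246/5 ≈ -4049.2)
c = 1
n(B) = 0
o(N) = -32 + N² (o(N) = (N² + 0*N) - 32 = (N² + 0) - 32 = N² - 32 = -32 + N²)
V = 39078002 (V = (-19886 + 1)*(-20246/5 + (-32 + (-46)²)) = -19885*(-20246/5 + (-32 + 2116)) = -19885*(-20246/5 + 2084) = -19885*(-9826/5) = 39078002)
V - 1*(-30497) = 39078002 - 1*(-30497) = 39078002 + 30497 = 39108499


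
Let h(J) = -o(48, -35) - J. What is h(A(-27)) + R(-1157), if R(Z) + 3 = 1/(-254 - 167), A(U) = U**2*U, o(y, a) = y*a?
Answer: 8992559/421 ≈ 21360.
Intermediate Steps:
o(y, a) = a*y
A(U) = U**3
R(Z) = -1264/421 (R(Z) = -3 + 1/(-254 - 167) = -3 + 1/(-421) = -3 - 1/421 = -1264/421)
h(J) = 1680 - J (h(J) = -(-35)*48 - J = -1*(-1680) - J = 1680 - J)
h(A(-27)) + R(-1157) = (1680 - 1*(-27)**3) - 1264/421 = (1680 - 1*(-19683)) - 1264/421 = (1680 + 19683) - 1264/421 = 21363 - 1264/421 = 8992559/421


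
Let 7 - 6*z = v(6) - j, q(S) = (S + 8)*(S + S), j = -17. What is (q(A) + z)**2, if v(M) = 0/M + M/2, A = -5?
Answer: 37249/36 ≈ 1034.7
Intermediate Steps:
v(M) = M/2 (v(M) = 0 + M*(1/2) = 0 + M/2 = M/2)
q(S) = 2*S*(8 + S) (q(S) = (8 + S)*(2*S) = 2*S*(8 + S))
z = -13/6 (z = 7/6 - ((1/2)*6 - 1*(-17))/6 = 7/6 - (3 + 17)/6 = 7/6 - 1/6*20 = 7/6 - 10/3 = -13/6 ≈ -2.1667)
(q(A) + z)**2 = (2*(-5)*(8 - 5) - 13/6)**2 = (2*(-5)*3 - 13/6)**2 = (-30 - 13/6)**2 = (-193/6)**2 = 37249/36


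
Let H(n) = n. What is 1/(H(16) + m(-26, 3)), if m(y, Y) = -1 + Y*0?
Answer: 1/15 ≈ 0.066667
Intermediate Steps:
m(y, Y) = -1 (m(y, Y) = -1 + 0 = -1)
1/(H(16) + m(-26, 3)) = 1/(16 - 1) = 1/15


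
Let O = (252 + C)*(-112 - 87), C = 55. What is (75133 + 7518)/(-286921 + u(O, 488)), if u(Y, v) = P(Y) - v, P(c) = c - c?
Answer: -82651/287409 ≈ -0.28757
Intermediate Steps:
P(c) = 0
O = -61093 (O = (252 + 55)*(-112 - 87) = 307*(-199) = -61093)
u(Y, v) = -v (u(Y, v) = 0 - v = -v)
(75133 + 7518)/(-286921 + u(O, 488)) = (75133 + 7518)/(-286921 - 1*488) = 82651/(-286921 - 488) = 82651/(-287409) = 82651*(-1/287409) = -82651/287409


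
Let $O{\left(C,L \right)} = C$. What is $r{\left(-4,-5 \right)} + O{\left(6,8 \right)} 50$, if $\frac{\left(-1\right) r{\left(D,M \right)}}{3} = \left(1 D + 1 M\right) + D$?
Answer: $339$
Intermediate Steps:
$r{\left(D,M \right)} = - 6 D - 3 M$ ($r{\left(D,M \right)} = - 3 \left(\left(1 D + 1 M\right) + D\right) = - 3 \left(\left(D + M\right) + D\right) = - 3 \left(M + 2 D\right) = - 6 D - 3 M$)
$r{\left(-4,-5 \right)} + O{\left(6,8 \right)} 50 = \left(\left(-6\right) \left(-4\right) - -15\right) + 6 \cdot 50 = \left(24 + 15\right) + 300 = 39 + 300 = 339$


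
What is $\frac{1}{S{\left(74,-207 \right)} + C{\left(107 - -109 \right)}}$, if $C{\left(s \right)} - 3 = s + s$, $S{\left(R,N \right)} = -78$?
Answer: $\frac{1}{357} \approx 0.0028011$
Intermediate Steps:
$C{\left(s \right)} = 3 + 2 s$ ($C{\left(s \right)} = 3 + \left(s + s\right) = 3 + 2 s$)
$\frac{1}{S{\left(74,-207 \right)} + C{\left(107 - -109 \right)}} = \frac{1}{-78 + \left(3 + 2 \left(107 - -109\right)\right)} = \frac{1}{-78 + \left(3 + 2 \left(107 + 109\right)\right)} = \frac{1}{-78 + \left(3 + 2 \cdot 216\right)} = \frac{1}{-78 + \left(3 + 432\right)} = \frac{1}{-78 + 435} = \frac{1}{357}$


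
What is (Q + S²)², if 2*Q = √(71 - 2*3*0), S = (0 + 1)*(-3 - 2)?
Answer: (50 + √71)²/4 ≈ 853.40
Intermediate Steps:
S = -5 (S = 1*(-5) = -5)
Q = √71/2 (Q = √(71 - 2*3*0)/2 = √(71 - 6*0)/2 = √(71 + 0)/2 = √71/2 ≈ 4.2131)
(Q + S²)² = (√71/2 + (-5)²)² = (√71/2 + 25)² = (25 + √71/2)²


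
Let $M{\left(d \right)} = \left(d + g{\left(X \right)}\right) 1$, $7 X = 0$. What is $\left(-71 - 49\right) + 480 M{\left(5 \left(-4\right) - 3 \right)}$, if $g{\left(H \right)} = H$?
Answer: $-11160$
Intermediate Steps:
$X = 0$ ($X = \frac{1}{7} \cdot 0 = 0$)
$M{\left(d \right)} = d$ ($M{\left(d \right)} = \left(d + 0\right) 1 = d 1 = d$)
$\left(-71 - 49\right) + 480 M{\left(5 \left(-4\right) - 3 \right)} = \left(-71 - 49\right) + 480 \left(5 \left(-4\right) - 3\right) = -120 + 480 \left(-20 - 3\right) = -120 + 480 \left(-23\right) = -120 - 11040 = -11160$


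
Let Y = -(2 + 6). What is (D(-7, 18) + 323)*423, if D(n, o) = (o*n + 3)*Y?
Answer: 552861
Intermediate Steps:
Y = -8 (Y = -1*8 = -8)
D(n, o) = -24 - 8*n*o (D(n, o) = (o*n + 3)*(-8) = (n*o + 3)*(-8) = (3 + n*o)*(-8) = -24 - 8*n*o)
(D(-7, 18) + 323)*423 = ((-24 - 8*(-7)*18) + 323)*423 = ((-24 + 1008) + 323)*423 = (984 + 323)*423 = 1307*423 = 552861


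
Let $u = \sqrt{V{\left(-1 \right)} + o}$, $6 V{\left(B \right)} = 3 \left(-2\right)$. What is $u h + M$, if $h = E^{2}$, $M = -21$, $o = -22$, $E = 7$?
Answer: $-21 + 49 i \sqrt{23} \approx -21.0 + 235.0 i$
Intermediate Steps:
$h = 49$ ($h = 7^{2} = 49$)
$V{\left(B \right)} = -1$ ($V{\left(B \right)} = \frac{3 \left(-2\right)}{6} = \frac{1}{6} \left(-6\right) = -1$)
$u = i \sqrt{23}$ ($u = \sqrt{-1 - 22} = \sqrt{-23} = i \sqrt{23} \approx 4.7958 i$)
$u h + M = i \sqrt{23} \cdot 49 - 21 = 49 i \sqrt{23} - 21 = -21 + 49 i \sqrt{23}$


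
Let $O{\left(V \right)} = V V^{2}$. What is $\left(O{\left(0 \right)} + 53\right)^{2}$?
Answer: $2809$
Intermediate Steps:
$O{\left(V \right)} = V^{3}$
$\left(O{\left(0 \right)} + 53\right)^{2} = \left(0^{3} + 53\right)^{2} = \left(0 + 53\right)^{2} = 53^{2} = 2809$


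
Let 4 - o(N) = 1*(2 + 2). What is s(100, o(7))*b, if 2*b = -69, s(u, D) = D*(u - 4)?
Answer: 0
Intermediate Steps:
o(N) = 0 (o(N) = 4 - (2 + 2) = 4 - 4 = 0)
s(u, D) = D*(-4 + u)
b = -69/2 (b = (½)*(-69) = -69/2 ≈ -34.500)
s(100, o(7))*b = (0*(-4 + 100))*(-69/2) = (0*96)*(-69/2) = 0*(-69/2) = 0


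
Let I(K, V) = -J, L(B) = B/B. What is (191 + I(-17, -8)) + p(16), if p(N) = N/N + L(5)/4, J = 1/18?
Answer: 6919/36 ≈ 192.19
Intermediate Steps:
L(B) = 1
J = 1/18 ≈ 0.055556
p(N) = 5/4 (p(N) = N/N + 1/4 = 1 + 1*(¼) = 1 + ¼ = 5/4)
I(K, V) = -1/18 (I(K, V) = -1*1/18 = -1/18)
(191 + I(-17, -8)) + p(16) = (191 - 1/18) + 5/4 = 3437/18 + 5/4 = 6919/36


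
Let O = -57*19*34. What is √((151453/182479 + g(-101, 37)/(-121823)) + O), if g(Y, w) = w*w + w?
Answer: I*√18196257984734410360072293/22230139217 ≈ 191.89*I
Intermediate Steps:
g(Y, w) = w + w² (g(Y, w) = w² + w = w + w²)
O = -36822 (O = -1083*34 = -36822)
√((151453/182479 + g(-101, 37)/(-121823)) + O) = √((151453/182479 + (37*(1 + 37))/(-121823)) - 36822) = √((151453*(1/182479) + (37*38)*(-1/121823)) - 36822) = √((151453/182479 + 1406*(-1/121823)) - 36822) = √((151453/182479 - 1406/121823) - 36822) = √(18193893345/22230139217 - 36822) = √(-818539992355029/22230139217) = I*√18196257984734410360072293/22230139217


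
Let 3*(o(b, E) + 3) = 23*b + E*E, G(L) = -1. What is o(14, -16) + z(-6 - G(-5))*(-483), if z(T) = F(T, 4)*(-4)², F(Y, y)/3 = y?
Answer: -277639/3 ≈ -92546.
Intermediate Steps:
F(Y, y) = 3*y
o(b, E) = -3 + E²/3 + 23*b/3 (o(b, E) = -3 + (23*b + E*E)/3 = -3 + (23*b + E²)/3 = -3 + (E² + 23*b)/3 = -3 + (E²/3 + 23*b/3) = -3 + E²/3 + 23*b/3)
z(T) = 192 (z(T) = (3*4)*(-4)² = 12*16 = 192)
o(14, -16) + z(-6 - G(-5))*(-483) = (-3 + (⅓)*(-16)² + (23/3)*14) + 192*(-483) = (-3 + (⅓)*256 + 322/3) - 92736 = (-3 + 256/3 + 322/3) - 92736 = 569/3 - 92736 = -277639/3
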